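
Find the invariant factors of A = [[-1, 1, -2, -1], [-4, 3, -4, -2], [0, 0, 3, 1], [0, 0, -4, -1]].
The Jordan structure of A has elementary divisors (x - 1)^2, (x - 1)^2. Arranging the block sizes at each eigenvalue in decreasing order and taking row products gives the invariant factors.

Invariant factors (smallest first, each dividing the next): (x - 1)^2, (x - 1)^2.

Check: the last factor (x - 1)^2 is the minimal polynomial, and the product (x - 1)^4 is the characteristic polynomial.

(x - 1)^2, (x - 1)^2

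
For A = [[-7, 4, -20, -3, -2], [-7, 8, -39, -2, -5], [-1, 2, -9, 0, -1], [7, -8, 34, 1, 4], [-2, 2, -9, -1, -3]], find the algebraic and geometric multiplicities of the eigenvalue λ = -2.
The characteristic polynomial is (x + 2)^5, so the factor x + 2 appears with exponent 5: the algebraic multiplicity is 5.

rank(A + 2I) = 2, so the eigenspace has dimension 5 - 2 = 3: the geometric multiplicity is 3.

Since 3 < 5, A is not diagonalizable.

algebraic multiplicity 5, geometric multiplicity 3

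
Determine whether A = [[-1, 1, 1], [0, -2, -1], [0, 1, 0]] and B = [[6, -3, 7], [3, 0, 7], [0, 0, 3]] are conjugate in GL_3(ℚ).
trace(A) = -3 but trace(B) = 9. The trace is a similarity invariant, so A and B are not similar.

No.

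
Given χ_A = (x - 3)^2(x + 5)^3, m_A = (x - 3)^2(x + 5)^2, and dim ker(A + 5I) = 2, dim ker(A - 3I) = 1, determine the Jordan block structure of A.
Jordan blocks: (-5, 2), (-5, 1), (3, 2)

λ = -5: algebraic multiplicity 3 (exponent in χ_A), largest block size 2 (exponent in m_A), 2 blocks (geometric multiplicity). These force block sizes [2, 1].
λ = 3: algebraic multiplicity 2 (exponent in χ_A), largest block size 2 (exponent in m_A), 1 block (geometric multiplicity). This forces block sizes [2].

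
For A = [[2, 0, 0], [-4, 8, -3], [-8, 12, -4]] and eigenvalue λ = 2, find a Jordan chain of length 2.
v_1 = [[1, 1, 1]]^T, v_2 = [[0, -1, -2]]^T

We seek v_1 ∈ ker((A - 2I)^2) \ ker(A - 2I), then set v_{i+1} = (A - 2I) v_i.

One such chain is v_1 = [[1, 1, 1]]^T, v_2 = [[0, -1, -2]]^T. Check: (A - 2I) v_2 = [[0, 0, 0]]^T = 0.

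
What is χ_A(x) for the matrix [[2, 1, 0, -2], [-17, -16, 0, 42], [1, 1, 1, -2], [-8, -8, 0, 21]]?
χ_A(x) = (x - 5)(x - 1)^3

xI - A = [[x - 2, -1, 0, 2], [17, x + 16, 0, -42], [-1, -1, x - 1, 2], [8, 8, 0, x - 21]].

Expanding det(xI - A) along the first row:
det(xI - A) = + (x - 2)·det([[x + 16, 0, -42], [-1, x - 1, 2], [8, 0, x - 21]]) - (-1)·det([[17, 0, -42], [-1, x - 1, 2], [8, 0, x - 21]]) + (0)·det([[17, x + 16, -42], [-1, -1, 2], [8, 8, x - 21]]) - (2)·det([[17, x + 16, 0], [-1, -1, x - 1], [8, 8, 0]]).

Evaluating gives χ_A(x) = x^4 - 8x^3 + 18x^2 - 16x + 5 = (x - 5)(x - 1)^3.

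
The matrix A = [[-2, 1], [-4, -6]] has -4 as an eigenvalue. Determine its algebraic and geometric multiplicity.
The characteristic polynomial is (x + 4)^2, so the factor x + 4 appears with exponent 2: the algebraic multiplicity is 2.

rank(A + 4I) = 1, so the eigenspace has dimension 2 - 1 = 1: the geometric multiplicity is 1.

Since 1 < 2, A is not diagonalizable.

algebraic multiplicity 2, geometric multiplicity 1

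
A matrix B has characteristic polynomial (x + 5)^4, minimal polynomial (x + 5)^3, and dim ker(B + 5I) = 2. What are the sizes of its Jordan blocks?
Jordan blocks: (-5, 3), (-5, 1)

λ = -5: algebraic multiplicity 4 (exponent in χ_B), largest block size 3 (exponent in m_B), 2 blocks (geometric multiplicity). These force block sizes [3, 1].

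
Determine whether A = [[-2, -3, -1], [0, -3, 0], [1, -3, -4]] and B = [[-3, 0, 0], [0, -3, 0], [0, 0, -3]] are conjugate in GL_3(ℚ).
Both have characteristic polynomial (x + 3)^3, but the minimal polynomial of A is (x + 3)^2 while the minimal polynomial of B is x + 3. The minimal polynomial is a similarity invariant, so A and B are not similar.

No.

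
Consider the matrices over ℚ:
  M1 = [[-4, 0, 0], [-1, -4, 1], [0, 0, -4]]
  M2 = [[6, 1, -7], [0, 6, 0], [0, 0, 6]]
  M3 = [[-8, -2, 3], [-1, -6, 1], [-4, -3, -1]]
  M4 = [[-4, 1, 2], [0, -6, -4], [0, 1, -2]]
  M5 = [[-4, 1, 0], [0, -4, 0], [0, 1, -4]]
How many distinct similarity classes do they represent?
Characteristic polynomials: χ_{M1} = (x + 4)^3, χ_{M2} = (x - 6)^3, χ_{M3} = (x + 5)^3, χ_{M4} = (x + 4)^3, χ_{M5} = (x + 4)^3.

{M1, M4, M5}: invariant factors x + 4, (x + 4)^2.

{M2}: invariant factors x - 6, (x - 6)^2.

{M3}: invariant factors (x + 5)^3.

Matrices are similar if and only if their invariant-factor lists agree; the partition into similarity classes is {M1, M4, M5}, {M2}, {M3}.

3 classes: {M1, M4, M5}, {M2}, {M3}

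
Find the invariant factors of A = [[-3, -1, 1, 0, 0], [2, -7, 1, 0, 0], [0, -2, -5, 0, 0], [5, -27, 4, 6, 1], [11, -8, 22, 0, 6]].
The Jordan structure of A has elementary divisors (x + 5)^3, (x - 6)^2. Arranging the block sizes at each eigenvalue in decreasing order and taking row products gives the invariant factors.

Invariant factors (smallest first, each dividing the next): (x - 6)^2(x + 5)^3.

Check: the last factor (x - 6)^2(x + 5)^3 is the minimal polynomial, and the product (x - 6)^2(x + 5)^3 is the characteristic polynomial.

(x - 6)^2(x + 5)^3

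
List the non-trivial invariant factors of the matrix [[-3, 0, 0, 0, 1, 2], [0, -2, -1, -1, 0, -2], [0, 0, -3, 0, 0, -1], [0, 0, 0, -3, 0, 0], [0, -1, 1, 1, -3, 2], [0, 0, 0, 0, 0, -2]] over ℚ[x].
The Jordan structure of A has elementary divisors (x + 3)^2, (x + 3), (x + 3), (x + 2)^2. Arranging the block sizes at each eigenvalue in decreasing order and taking row products gives the invariant factors.

Invariant factors (smallest first, each dividing the next): x + 3, x + 3, (x + 2)^2(x + 3)^2.

Check: the last factor (x + 2)^2(x + 3)^2 is the minimal polynomial, and the product (x + 2)^2(x + 3)^4 is the characteristic polynomial.

x + 3, x + 3, (x + 2)^2(x + 3)^2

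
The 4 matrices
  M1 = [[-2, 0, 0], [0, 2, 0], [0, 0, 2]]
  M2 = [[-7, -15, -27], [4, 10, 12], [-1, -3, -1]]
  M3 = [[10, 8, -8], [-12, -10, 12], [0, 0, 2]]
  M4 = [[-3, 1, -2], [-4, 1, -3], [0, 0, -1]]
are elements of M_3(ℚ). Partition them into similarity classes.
Characteristic polynomials: χ_{M1} = (x - 2)^2(x + 2), χ_{M2} = (x - 2)^2(x + 2), χ_{M3} = (x - 2)^2(x + 2), χ_{M4} = (x + 1)^3.

{M1, M3}: invariant factors x - 2, (x - 2)(x + 2).

{M2}: invariant factors (x - 2)^2(x + 2).

{M4}: invariant factors (x + 1)^3.

Matrices are similar if and only if their invariant-factor lists agree; the partition into similarity classes is {M1, M3}, {M2}, {M4}.

3 classes: {M1, M3}, {M2}, {M4}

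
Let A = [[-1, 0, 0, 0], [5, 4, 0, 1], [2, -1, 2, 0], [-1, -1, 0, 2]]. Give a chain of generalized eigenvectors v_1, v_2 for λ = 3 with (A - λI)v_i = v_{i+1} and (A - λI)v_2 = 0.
We seek v_1 ∈ ker((A - 3I)^2) \ ker(A - 3I), then set v_{i+1} = (A - 3I) v_i.

One such chain is v_1 = [[0, 0, 1, 1]]^T, v_2 = [[0, 1, -1, -1]]^T. Check: (A - 3I) v_2 = [[0, 0, 0, 0]]^T = 0.

v_1 = [[0, 0, 1, 1]]^T, v_2 = [[0, 1, -1, -1]]^T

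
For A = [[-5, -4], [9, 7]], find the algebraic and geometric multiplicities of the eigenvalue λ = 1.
algebraic multiplicity 2, geometric multiplicity 1

The characteristic polynomial is (x - 1)^2, so the factor x - 1 appears with exponent 2: the algebraic multiplicity is 2.

rank(A - I) = 1, so the eigenspace has dimension 2 - 1 = 1: the geometric multiplicity is 1.

Since 1 < 2, A is not diagonalizable.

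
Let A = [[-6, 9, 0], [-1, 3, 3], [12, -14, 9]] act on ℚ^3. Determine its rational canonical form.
The invariant factors of A (the non-unit diagonal entries of the Smith normal form of xI - A over ℚ[x]) are (x - 3)(x^2 - 3x - 3), each dividing the next. The characteristic polynomial is their product, (x - 3)(x^2 - 3x - 3).

The rational canonical form is the block-diagonal matrix of companion matrices C(f_i):
R = [[0, 0, -9], [1, 0, -6], [0, 1, 6]].

Note the characteristic polynomial does not split into linear factors over ℚ, so A has no Jordan form over ℚ; the rational canonical form exists over any field.

R = [[0, 0, -9], [1, 0, -6], [0, 1, 6]]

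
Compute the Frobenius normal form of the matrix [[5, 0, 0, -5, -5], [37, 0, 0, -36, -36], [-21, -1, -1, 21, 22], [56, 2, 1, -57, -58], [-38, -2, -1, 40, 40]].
The invariant factors of A (the non-unit diagonal entries of the Smith normal form of xI - A over ℚ[x]) are (x + 5)(x^2 + 4x + 1)^2, each dividing the next. The characteristic polynomial is their product, (x + 5)(x^2 + 4x + 1)^2.

The rational canonical form is the block-diagonal matrix of companion matrices C(f_i):
R = [[0, 0, 0, 0, -5], [1, 0, 0, 0, -41], [0, 1, 0, 0, -98], [0, 0, 1, 0, -58], [0, 0, 0, 1, -13]].

Note the characteristic polynomial does not split into linear factors over ℚ, so A has no Jordan form over ℚ; the rational canonical form exists over any field.

R = [[0, 0, 0, 0, -5], [1, 0, 0, 0, -41], [0, 1, 0, 0, -98], [0, 0, 1, 0, -58], [0, 0, 0, 1, -13]]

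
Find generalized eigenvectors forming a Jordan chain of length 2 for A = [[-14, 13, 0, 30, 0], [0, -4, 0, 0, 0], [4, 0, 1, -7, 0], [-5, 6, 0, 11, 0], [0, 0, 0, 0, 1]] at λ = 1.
We seek v_1 ∈ ker((A - I)^2) \ ker(A - I), then set v_{i+1} = (A - I) v_i.

One such chain is v_1 = [[2, 0, -1, 1, 0]]^T, v_2 = [[0, 0, 1, 0, 0]]^T. Check: (A - I) v_2 = [[0, 0, 0, 0, 0]]^T = 0.

v_1 = [[2, 0, -1, 1, 0]]^T, v_2 = [[0, 0, 1, 0, 0]]^T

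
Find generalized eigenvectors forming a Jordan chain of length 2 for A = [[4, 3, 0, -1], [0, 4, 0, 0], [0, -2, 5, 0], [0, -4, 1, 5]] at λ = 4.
We seek v_1 ∈ ker((A - 4I)^2) \ ker(A - 4I), then set v_{i+1} = (A - 4I) v_i.

One such chain is v_1 = [[-1, 1, 2, 2]]^T, v_2 = [[1, 0, 0, 0]]^T. Check: (A - 4I) v_2 = [[0, 0, 0, 0]]^T = 0.

v_1 = [[-1, 1, 2, 2]]^T, v_2 = [[1, 0, 0, 0]]^T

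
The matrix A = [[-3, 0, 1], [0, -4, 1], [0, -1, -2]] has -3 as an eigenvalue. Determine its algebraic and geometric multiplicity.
algebraic multiplicity 3, geometric multiplicity 1

The characteristic polynomial is (x + 3)^3, so the factor x + 3 appears with exponent 3: the algebraic multiplicity is 3.

rank(A + 3I) = 2, so the eigenspace has dimension 3 - 2 = 1: the geometric multiplicity is 1.

Since 1 < 3, A is not diagonalizable.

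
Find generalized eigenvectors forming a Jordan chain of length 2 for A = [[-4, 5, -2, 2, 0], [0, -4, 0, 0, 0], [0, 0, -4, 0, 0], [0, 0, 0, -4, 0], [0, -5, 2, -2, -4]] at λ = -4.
We seek v_1 ∈ ker((A + 4I)^2) \ ker(A + 4I), then set v_{i+1} = (A + 4I) v_i.

One such chain is v_1 = [[0, 1, 0, -2, 1]]^T, v_2 = [[1, 0, 0, 0, -1]]^T. Check: (A + 4I) v_2 = [[0, 0, 0, 0, 0]]^T = 0.

v_1 = [[0, 1, 0, -2, 1]]^T, v_2 = [[1, 0, 0, 0, -1]]^T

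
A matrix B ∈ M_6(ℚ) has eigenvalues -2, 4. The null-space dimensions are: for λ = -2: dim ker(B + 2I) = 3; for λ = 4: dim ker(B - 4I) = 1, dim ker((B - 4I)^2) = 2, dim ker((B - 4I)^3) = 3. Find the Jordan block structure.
λ = -2: successive nullity increments [3] count blocks of size ≥ k; block sizes are [1, 1, 1].
λ = 4: successive nullity increments [1, 1, 1] count blocks of size ≥ k; block sizes are [3].

Jordan blocks: (-2, 1), (-2, 1), (-2, 1), (4, 3)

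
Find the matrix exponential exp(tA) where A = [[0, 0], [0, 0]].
e^{tA} = [[1, 0], [0, 1]]

A has Jordan form J = [[0, 0], [0, 0]] with A = PJP^{-1}, so e^{tA} = P e^{tJ} P^{-1}.

For a Jordan block J_k(λ), e^{tJ_k(λ)} = e^{λt} · (I + tN + t^2 N^2/2! + ... + t^{k-1} N^{k-1}/(k-1)!) where N is the nilpotent superdiagonal part.

Assembling the blocks and conjugating back gives the entries of e^{tA} as shown above.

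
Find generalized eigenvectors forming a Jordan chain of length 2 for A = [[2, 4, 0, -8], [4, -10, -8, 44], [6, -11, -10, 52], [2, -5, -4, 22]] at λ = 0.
We seek v_1 ∈ ker(A^2) \ ker(A), then set v_{i+1} = A v_i.

One such chain is v_1 = [[-2, 1, -2, 0]]^T, v_2 = [[0, -2, -3, -1]]^T. Check: A v_2 = [[0, 0, 0, 0]]^T = 0.

v_1 = [[-2, 1, -2, 0]]^T, v_2 = [[0, -2, -3, -1]]^T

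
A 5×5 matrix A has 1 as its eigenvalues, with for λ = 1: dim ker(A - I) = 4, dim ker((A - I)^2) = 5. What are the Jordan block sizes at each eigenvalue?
λ = 1: successive nullity increments [4, 1] count blocks of size ≥ k; block sizes are [2, 1, 1, 1].

Jordan blocks: (1, 2), (1, 1), (1, 1), (1, 1)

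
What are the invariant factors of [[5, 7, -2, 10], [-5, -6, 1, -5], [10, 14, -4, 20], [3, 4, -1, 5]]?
x, x^3

The Jordan structure of A has elementary divisors x^3, x. Arranging the block sizes at each eigenvalue in decreasing order and taking row products gives the invariant factors.

Invariant factors (smallest first, each dividing the next): x, x^3.

Check: the last factor x^3 is the minimal polynomial, and the product x^4 is the characteristic polynomial.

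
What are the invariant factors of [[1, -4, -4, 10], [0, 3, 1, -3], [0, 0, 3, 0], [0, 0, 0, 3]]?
x - 3, (x - 3)^2(x - 1)

The Jordan structure of A has elementary divisors (x - 1), (x - 3)^2, (x - 3). Arranging the block sizes at each eigenvalue in decreasing order and taking row products gives the invariant factors.

Invariant factors (smallest first, each dividing the next): x - 3, (x - 3)^2(x - 1).

Check: the last factor (x - 3)^2(x - 1) is the minimal polynomial, and the product (x - 3)^3(x - 1) is the characteristic polynomial.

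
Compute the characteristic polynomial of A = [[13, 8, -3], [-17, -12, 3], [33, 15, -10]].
xI - A = [[x - 13, -8, 3], [17, x + 12, -3], [-33, -15, x + 10]].

Expanding det(xI - A) along the first row:
det(xI - A) = + (x - 13)·det([[x + 12, -3], [-15, x + 10]]) - (-8)·det([[17, -3], [-33, x + 10]]) + (3)·det([[17, x + 12], [-33, -15]]).

Evaluating gives χ_A(x) = x^3 + 9x^2 + 24x + 16 = (x + 1)(x + 4)^2.

χ_A(x) = (x + 1)(x + 4)^2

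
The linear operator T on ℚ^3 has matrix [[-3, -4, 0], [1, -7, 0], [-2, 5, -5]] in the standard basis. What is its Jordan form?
J = [[-5, 1, 0], [0, -5, 1], [0, 0, -5]]

The characteristic polynomial is det(xI - A) = (x + 5)^3, so the eigenvalues are -5 (algebraic multiplicity 3).

For λ = -5: rank(A + 5I) = 2, rank((A + 5I)^2) = 1, rank((A + 5I)^3) = 0. The eigenspace has dimension 3 - 2 = 1, so there is 1 Jordan block; the rank sequence gives block sizes [3].

Assembling the blocks gives the Jordan form J above.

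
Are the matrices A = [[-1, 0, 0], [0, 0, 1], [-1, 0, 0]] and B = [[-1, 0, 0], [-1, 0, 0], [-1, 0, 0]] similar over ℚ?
No.

Both have characteristic polynomial x^2(x + 1), but the minimal polynomial of A is x^2(x + 1) while the minimal polynomial of B is x(x + 1). The minimal polynomial is a similarity invariant, so A and B are not similar.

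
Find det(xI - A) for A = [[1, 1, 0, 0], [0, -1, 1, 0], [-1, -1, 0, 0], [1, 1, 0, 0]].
χ_A(x) = x^4

xI - A = [[x - 1, -1, 0, 0], [0, x + 1, -1, 0], [1, 1, x, 0], [-1, -1, 0, x]].

Expanding det(xI - A) along the first row:
det(xI - A) = + (x - 1)·det([[x + 1, -1, 0], [1, x, 0], [-1, 0, x]]) - (-1)·det([[0, -1, 0], [1, x, 0], [-1, 0, x]]) + (0)·det([[0, x + 1, 0], [1, 1, 0], [-1, -1, x]]) - (0)·det([[0, x + 1, -1], [1, 1, x], [-1, -1, 0]]).

Evaluating gives χ_A(x) = x^4.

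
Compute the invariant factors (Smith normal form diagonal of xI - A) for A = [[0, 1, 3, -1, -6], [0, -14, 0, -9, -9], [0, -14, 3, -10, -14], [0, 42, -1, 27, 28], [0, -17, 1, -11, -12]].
(x - 1)^2, x(x - 1)^2

The Jordan structure of A has elementary divisors x, (x - 1)^2, (x - 1)^2. Arranging the block sizes at each eigenvalue in decreasing order and taking row products gives the invariant factors.

Invariant factors (smallest first, each dividing the next): (x - 1)^2, x(x - 1)^2.

Check: the last factor x(x - 1)^2 is the minimal polynomial, and the product x(x - 1)^4 is the characteristic polynomial.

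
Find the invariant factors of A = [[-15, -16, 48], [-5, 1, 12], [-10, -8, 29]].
The Jordan structure of A has elementary divisors (x - 5)^2, (x - 5). Arranging the block sizes at each eigenvalue in decreasing order and taking row products gives the invariant factors.

Invariant factors (smallest first, each dividing the next): x - 5, (x - 5)^2.

Check: the last factor (x - 5)^2 is the minimal polynomial, and the product (x - 5)^3 is the characteristic polynomial.

x - 5, (x - 5)^2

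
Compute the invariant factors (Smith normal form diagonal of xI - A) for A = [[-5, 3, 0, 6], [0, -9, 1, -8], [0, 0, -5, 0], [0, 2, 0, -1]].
x + 5, (x + 5)^3

The Jordan structure of A has elementary divisors (x + 5)^3, (x + 5). Arranging the block sizes at each eigenvalue in decreasing order and taking row products gives the invariant factors.

Invariant factors (smallest first, each dividing the next): x + 5, (x + 5)^3.

Check: the last factor (x + 5)^3 is the minimal polynomial, and the product (x + 5)^4 is the characteristic polynomial.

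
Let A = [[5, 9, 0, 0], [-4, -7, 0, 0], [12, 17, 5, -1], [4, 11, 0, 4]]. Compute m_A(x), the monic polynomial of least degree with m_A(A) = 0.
m_A(x) = (x - 5)(x - 4)(x + 1)^2

The characteristic polynomial factors as (x - 5)(x - 4)(x + 1)^2. The minimal polynomial is ∏(x - λ)^{k_λ} where k_λ is the size of the largest Jordan block at λ.

For λ = -1: rank(A + I) = 3, and the largest Jordan block has size 2 (the smallest k with rank((A + I)^k) = rank((A + I)^(k+1))).
For λ = 4: rank(A - 4I) = 3, and the largest Jordan block has size 1 (the smallest k with rank((A - 4I)^k) = rank((A - 4I)^(k+1))).
For λ = 5: rank(A - 5I) = 3, and the largest Jordan block has size 1 (the smallest k with rank((A - 5I)^k) = rank((A - 5I)^(k+1))).

So m_A(x) = (x - 5)(x - 4)(x + 1)^2.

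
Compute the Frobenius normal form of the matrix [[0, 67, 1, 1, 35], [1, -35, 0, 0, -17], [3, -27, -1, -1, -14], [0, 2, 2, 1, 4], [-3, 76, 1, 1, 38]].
R = [[0, 0, 0, 0, 48], [1, 0, 0, 0, -16], [0, 1, 0, 0, 24], [0, 0, 1, 0, -8], [0, 0, 0, 1, 3]]

The invariant factors of A (the non-unit diagonal entries of the Smith normal form of xI - A over ℚ[x]) are (x - 3)(x^2 + 4)^2, each dividing the next. The characteristic polynomial is their product, (x - 3)(x^2 + 4)^2.

The rational canonical form is the block-diagonal matrix of companion matrices C(f_i):
R = [[0, 0, 0, 0, 48], [1, 0, 0, 0, -16], [0, 1, 0, 0, 24], [0, 0, 1, 0, -8], [0, 0, 0, 1, 3]].

Note the characteristic polynomial does not split into linear factors over ℚ, so A has no Jordan form over ℚ; the rational canonical form exists over any field.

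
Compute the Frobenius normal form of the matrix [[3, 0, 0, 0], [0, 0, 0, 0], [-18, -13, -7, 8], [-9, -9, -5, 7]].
The invariant factors of A (the non-unit diagonal entries of the Smith normal form of xI - A over ℚ[x]) are x - 3, x(x - 3)(x + 3), each dividing the next. The characteristic polynomial is their product, x(x - 3)^2(x + 3).

The rational canonical form is the block-diagonal matrix of companion matrices C(f_i):
R = [[3, 0, 0, 0], [0, 0, 0, 0], [0, 1, 0, 9], [0, 0, 1, 0]].

R = [[3, 0, 0, 0], [0, 0, 0, 0], [0, 1, 0, 9], [0, 0, 1, 0]]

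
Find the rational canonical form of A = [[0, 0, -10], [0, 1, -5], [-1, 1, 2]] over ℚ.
The invariant factors of A (the non-unit diagonal entries of the Smith normal form of xI - A over ℚ[x]) are (x - 2)(x^2 - x - 5), each dividing the next. The characteristic polynomial is their product, (x - 2)(x^2 - x - 5).

The rational canonical form is the block-diagonal matrix of companion matrices C(f_i):
R = [[0, 0, -10], [1, 0, 3], [0, 1, 3]].

Note the characteristic polynomial does not split into linear factors over ℚ, so A has no Jordan form over ℚ; the rational canonical form exists over any field.

R = [[0, 0, -10], [1, 0, 3], [0, 1, 3]]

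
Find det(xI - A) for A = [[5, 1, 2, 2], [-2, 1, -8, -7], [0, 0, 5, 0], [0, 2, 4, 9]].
xI - A = [[x - 5, -1, -2, -2], [2, x - 1, 8, 7], [0, 0, x - 5, 0], [0, -2, -4, x - 9]].

Expanding det(xI - A) along the first row:
det(xI - A) = + (x - 5)·det([[x - 1, 8, 7], [0, x - 5, 0], [-2, -4, x - 9]]) - (-1)·det([[2, 8, 7], [0, x - 5, 0], [0, -4, x - 9]]) + (-2)·det([[2, x - 1, 7], [0, 0, 0], [0, -2, x - 9]]) - (-2)·det([[2, x - 1, 8], [0, 0, x - 5], [0, -2, -4]]).

Evaluating gives χ_A(x) = x^4 - 20x^3 + 150x^2 - 500x + 625 = (x - 5)^4.

χ_A(x) = (x - 5)^4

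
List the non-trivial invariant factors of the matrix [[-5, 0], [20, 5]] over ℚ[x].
(x - 5)(x + 5)

The Jordan structure of A has elementary divisors (x + 5), (x - 5). Arranging the block sizes at each eigenvalue in decreasing order and taking row products gives the invariant factors.

Invariant factors (smallest first, each dividing the next): (x - 5)(x + 5).

Check: the last factor (x - 5)(x + 5) is the minimal polynomial, and the product (x - 5)(x + 5) is the characteristic polynomial.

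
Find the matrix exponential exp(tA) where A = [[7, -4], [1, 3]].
A has Jordan form J = [[5, 1], [0, 5]] with A = PJP^{-1}, so e^{tA} = P e^{tJ} P^{-1}.

For a Jordan block J_k(λ), e^{tJ_k(λ)} = e^{λt} · (I + tN + t^2 N^2/2! + ... + t^{k-1} N^{k-1}/(k-1)!) where N is the nilpotent superdiagonal part.

Assembling the blocks and conjugating back gives the entries of e^{tA} as shown above.

e^{tA} = [[(2*t + 1)*e^{5*t}, -4*t*e^{5*t}], [t*e^{5*t}, (1 - 2*t)*e^{5*t}]]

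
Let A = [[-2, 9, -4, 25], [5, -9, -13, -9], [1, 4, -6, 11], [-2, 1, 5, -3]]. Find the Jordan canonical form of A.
The characteristic polynomial is det(xI - A) = (x + 5)^4, so the eigenvalues are -5 (algebraic multiplicity 4).

For λ = -5: rank(A + 5I) = 2, rank((A + 5I)^2) = 0. The eigenspace has dimension 4 - 2 = 2, so there are 2 Jordan blocks; the rank sequence gives block sizes [2, 2].

Assembling the blocks gives the Jordan form J above.

J = [[-5, 1, 0, 0], [0, -5, 0, 0], [0, 0, -5, 1], [0, 0, 0, -5]]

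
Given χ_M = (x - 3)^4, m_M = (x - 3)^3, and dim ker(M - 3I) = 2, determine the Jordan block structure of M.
Jordan blocks: (3, 3), (3, 1)

λ = 3: algebraic multiplicity 4 (exponent in χ_M), largest block size 3 (exponent in m_M), 2 blocks (geometric multiplicity). These force block sizes [3, 1].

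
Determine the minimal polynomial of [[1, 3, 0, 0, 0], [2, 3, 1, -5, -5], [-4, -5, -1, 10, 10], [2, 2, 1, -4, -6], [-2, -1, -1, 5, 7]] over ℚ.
m_A(x) = (x - 2)(x - 1)^3

The characteristic polynomial factors as (x - 2)(x - 1)^4. The minimal polynomial is ∏(x - λ)^{k_λ} where k_λ is the size of the largest Jordan block at λ.

For λ = 1: rank(A - I) = 3, and the largest Jordan block has size 3 (the smallest k with rank((A - I)^k) = rank((A - I)^(k+1))).
For λ = 2: rank(A - 2I) = 4, and the largest Jordan block has size 1 (the smallest k with rank((A - 2I)^k) = rank((A - 2I)^(k+1))).

So m_A(x) = (x - 2)(x - 1)^3.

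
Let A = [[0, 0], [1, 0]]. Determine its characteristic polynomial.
χ_A(x) = x^2

xI - A = [[x, 0], [-1, x]].

Expanding det(xI - A) along the first row:
det(xI - A) = + (x)·det([[x]]) - (0)·det([[-1]]).

Evaluating gives χ_A(x) = x^2.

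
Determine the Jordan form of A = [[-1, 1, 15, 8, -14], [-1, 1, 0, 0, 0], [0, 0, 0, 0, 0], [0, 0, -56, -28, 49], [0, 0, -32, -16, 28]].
The characteristic polynomial is det(xI - A) = x^5, so the eigenvalues are 0 (algebraic multiplicity 5).

For λ = 0: rank(A) = 3, rank(A^2) = 1, rank(A^3) = 0. The eigenspace has dimension 5 - 3 = 2, so there are 2 Jordan blocks; the rank sequence gives block sizes [3, 2].

Assembling the blocks gives the Jordan form J above.

J = [[0, 1, 0, 0, 0], [0, 0, 1, 0, 0], [0, 0, 0, 0, 0], [0, 0, 0, 0, 1], [0, 0, 0, 0, 0]]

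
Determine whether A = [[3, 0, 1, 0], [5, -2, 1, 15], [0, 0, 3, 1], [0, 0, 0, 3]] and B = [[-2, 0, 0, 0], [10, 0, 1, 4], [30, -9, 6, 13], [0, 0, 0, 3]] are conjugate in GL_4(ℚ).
Two matrices over a field are similar if and only if they have the same invariant factors.

Both A and B have characteristic polynomial (x - 3)^3(x + 2) and minimal polynomial (x - 3)^3(x + 2). Computing further, both have invariant factors (x - 3)^3(x + 2). Hence A and B are similar.

Yes.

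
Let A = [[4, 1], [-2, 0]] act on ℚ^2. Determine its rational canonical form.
The invariant factors of A (the non-unit diagonal entries of the Smith normal form of xI - A over ℚ[x]) are x^2 - 4x + 2, each dividing the next. The characteristic polynomial is their product, x^2 - 4x + 2.

The rational canonical form is the block-diagonal matrix of companion matrices C(f_i):
R = [[0, -2], [1, 4]].

Note the characteristic polynomial does not split into linear factors over ℚ, so A has no Jordan form over ℚ; the rational canonical form exists over any field.

R = [[0, -2], [1, 4]]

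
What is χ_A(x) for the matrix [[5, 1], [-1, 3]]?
xI - A = [[x - 5, -1], [1, x - 3]].

Expanding det(xI - A) along the first row:
det(xI - A) = + (x - 5)·det([[x - 3]]) - (-1)·det([[1]]).

Evaluating gives χ_A(x) = x^2 - 8x + 16 = (x - 4)^2.

χ_A(x) = (x - 4)^2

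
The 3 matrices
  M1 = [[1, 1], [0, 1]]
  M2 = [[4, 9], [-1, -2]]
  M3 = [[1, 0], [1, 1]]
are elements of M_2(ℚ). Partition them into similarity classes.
Characteristic polynomials: χ_{M1} = (x - 1)^2, χ_{M2} = (x - 1)^2, χ_{M3} = (x - 1)^2.

{M1, M2, M3}: invariant factors (x - 1)^2.

Matrices are similar if and only if their invariant-factor lists agree; the partition into similarity classes is {M1, M2, M3}.

1 class: {M1, M2, M3}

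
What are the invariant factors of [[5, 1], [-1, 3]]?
(x - 4)^2

The Jordan structure of A has elementary divisors (x - 4)^2. Arranging the block sizes at each eigenvalue in decreasing order and taking row products gives the invariant factors.

Invariant factors (smallest first, each dividing the next): (x - 4)^2.

Check: the last factor (x - 4)^2 is the minimal polynomial, and the product (x - 4)^2 is the characteristic polynomial.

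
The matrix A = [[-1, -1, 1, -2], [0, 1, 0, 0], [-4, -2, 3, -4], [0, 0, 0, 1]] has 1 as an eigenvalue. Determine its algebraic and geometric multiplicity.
algebraic multiplicity 4, geometric multiplicity 3

The characteristic polynomial is (x - 1)^4, so the factor x - 1 appears with exponent 4: the algebraic multiplicity is 4.

rank(A - I) = 1, so the eigenspace has dimension 4 - 1 = 3: the geometric multiplicity is 3.

Since 3 < 4, A is not diagonalizable.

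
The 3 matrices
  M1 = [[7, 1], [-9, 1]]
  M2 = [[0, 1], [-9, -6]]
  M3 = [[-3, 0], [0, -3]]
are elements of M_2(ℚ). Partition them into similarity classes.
Characteristic polynomials: χ_{M1} = (x - 4)^2, χ_{M2} = (x + 3)^2, χ_{M3} = (x + 3)^2.

{M1}: invariant factors (x - 4)^2.

{M2}: invariant factors (x + 3)^2.

{M3}: invariant factors x + 3, x + 3.

Matrices are similar if and only if their invariant-factor lists agree; the partition into similarity classes is {M1}, {M2}, {M3}.

3 classes: {M1}, {M2}, {M3}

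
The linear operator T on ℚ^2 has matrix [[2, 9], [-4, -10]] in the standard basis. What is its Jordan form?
The characteristic polynomial is det(xI - A) = (x + 4)^2, so the eigenvalues are -4 (algebraic multiplicity 2).

For λ = -4: rank(A + 4I) = 1, rank((A + 4I)^2) = 0. The eigenspace has dimension 2 - 1 = 1, so there is 1 Jordan block; the rank sequence gives block sizes [2].

Assembling the blocks gives the Jordan form J above.

J = [[-4, 1], [0, -4]]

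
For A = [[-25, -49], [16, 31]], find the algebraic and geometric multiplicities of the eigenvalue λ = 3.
algebraic multiplicity 2, geometric multiplicity 1

The characteristic polynomial is (x - 3)^2, so the factor x - 3 appears with exponent 2: the algebraic multiplicity is 2.

rank(A - 3I) = 1, so the eigenspace has dimension 2 - 1 = 1: the geometric multiplicity is 1.

Since 1 < 2, A is not diagonalizable.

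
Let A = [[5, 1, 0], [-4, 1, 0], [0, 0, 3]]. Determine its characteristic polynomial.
χ_A(x) = (x - 3)^3

xI - A = [[x - 5, -1, 0], [4, x - 1, 0], [0, 0, x - 3]].

Expanding det(xI - A) along the first row:
det(xI - A) = + (x - 5)·det([[x - 1, 0], [0, x - 3]]) - (-1)·det([[4, 0], [0, x - 3]]) + (0)·det([[4, x - 1], [0, 0]]).

Evaluating gives χ_A(x) = x^3 - 9x^2 + 27x - 27 = (x - 3)^3.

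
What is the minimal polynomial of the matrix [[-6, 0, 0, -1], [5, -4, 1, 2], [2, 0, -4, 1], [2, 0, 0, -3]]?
m_A(x) = (x + 4)^2(x + 5)

The characteristic polynomial factors as (x + 4)^3(x + 5). The minimal polynomial is ∏(x - λ)^{k_λ} where k_λ is the size of the largest Jordan block at λ.

For λ = -5: rank(A + 5I) = 3, and the largest Jordan block has size 1 (the smallest k with rank((A + 5I)^k) = rank((A + 5I)^(k+1))).
For λ = -4: rank(A + 4I) = 2, and the largest Jordan block has size 2 (the smallest k with rank((A + 4I)^k) = rank((A + 4I)^(k+1))).

So m_A(x) = (x + 4)^2(x + 5).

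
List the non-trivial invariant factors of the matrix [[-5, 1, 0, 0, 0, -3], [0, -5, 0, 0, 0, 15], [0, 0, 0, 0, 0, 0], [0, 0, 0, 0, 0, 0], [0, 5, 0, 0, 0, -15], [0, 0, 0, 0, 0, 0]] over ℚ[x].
x, x, x, x(x + 5)^2

The Jordan structure of A has elementary divisors (x + 5)^2, x, x, x, x. Arranging the block sizes at each eigenvalue in decreasing order and taking row products gives the invariant factors.

Invariant factors (smallest first, each dividing the next): x, x, x, x(x + 5)^2.

Check: the last factor x(x + 5)^2 is the minimal polynomial, and the product x^4(x + 5)^2 is the characteristic polynomial.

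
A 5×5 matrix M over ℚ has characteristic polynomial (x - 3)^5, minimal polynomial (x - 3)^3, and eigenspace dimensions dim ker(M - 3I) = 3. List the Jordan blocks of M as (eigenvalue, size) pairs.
Jordan blocks: (3, 3), (3, 1), (3, 1)

λ = 3: algebraic multiplicity 5 (exponent in χ_M), largest block size 3 (exponent in m_M), 3 blocks (geometric multiplicity). These force block sizes [3, 1, 1].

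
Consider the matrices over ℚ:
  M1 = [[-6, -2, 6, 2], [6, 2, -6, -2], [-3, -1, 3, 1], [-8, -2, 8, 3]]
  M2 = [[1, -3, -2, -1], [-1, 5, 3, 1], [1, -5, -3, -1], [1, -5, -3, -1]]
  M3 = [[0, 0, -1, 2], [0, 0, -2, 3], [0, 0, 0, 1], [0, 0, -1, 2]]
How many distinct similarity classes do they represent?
1 class: {M1, M2, M3}

Characteristic polynomials: χ_{M1} = x^2(x - 1)^2, χ_{M2} = x^2(x - 1)^2, χ_{M3} = x^2(x - 1)^2.

{M1, M2, M3}: invariant factors x, x(x - 1)^2.

Matrices are similar if and only if their invariant-factor lists agree; the partition into similarity classes is {M1, M2, M3}.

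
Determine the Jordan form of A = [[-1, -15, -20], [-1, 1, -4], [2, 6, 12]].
The characteristic polynomial is det(xI - A) = (x - 4)^3, so the eigenvalues are 4 (algebraic multiplicity 3).

For λ = 4: rank(A - 4I) = 1, rank((A - 4I)^2) = 0. The eigenspace has dimension 3 - 1 = 2, so there are 2 Jordan blocks; the rank sequence gives block sizes [2, 1].

Assembling the blocks gives the Jordan form J above.

J = [[4, 1, 0], [0, 4, 0], [0, 0, 4]]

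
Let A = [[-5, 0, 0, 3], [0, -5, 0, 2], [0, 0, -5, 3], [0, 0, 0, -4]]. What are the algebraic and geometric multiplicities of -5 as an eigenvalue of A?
algebraic multiplicity 3, geometric multiplicity 3

The characteristic polynomial is (x + 4)(x + 5)^3, so the factor x + 5 appears with exponent 3: the algebraic multiplicity is 3.

rank(A + 5I) = 1, so the eigenspace has dimension 4 - 1 = 3: the geometric multiplicity is 3.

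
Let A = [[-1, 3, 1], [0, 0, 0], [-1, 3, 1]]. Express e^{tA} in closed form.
e^{tA} = [[1 - t, 3*t, t], [0, 1, 0], [-t, 3*t, t + 1]]

A has Jordan form J = [[0, 1, 0], [0, 0, 0], [0, 0, 0]] with A = PJP^{-1}, so e^{tA} = P e^{tJ} P^{-1}.

For a Jordan block J_k(λ), e^{tJ_k(λ)} = e^{λt} · (I + tN + t^2 N^2/2! + ... + t^{k-1} N^{k-1}/(k-1)!) where N is the nilpotent superdiagonal part.

Assembling the blocks and conjugating back gives the entries of e^{tA} as shown above.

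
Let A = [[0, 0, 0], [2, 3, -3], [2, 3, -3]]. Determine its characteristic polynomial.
xI - A = [[x, 0, 0], [-2, x - 3, 3], [-2, -3, x + 3]].

Expanding det(xI - A) along the first row:
det(xI - A) = + (x)·det([[x - 3, 3], [-3, x + 3]]) - (0)·det([[-2, 3], [-2, x + 3]]) + (0)·det([[-2, x - 3], [-2, -3]]).

Evaluating gives χ_A(x) = x^3.

χ_A(x) = x^3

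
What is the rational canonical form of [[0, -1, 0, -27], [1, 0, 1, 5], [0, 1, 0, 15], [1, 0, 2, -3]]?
The invariant factors of A (the non-unit diagonal entries of the Smith normal form of xI - A over ℚ[x]) are (x + 3)(x^3 - 3x + 4), each dividing the next. The characteristic polynomial is their product, (x + 3)(x^3 - 3x + 4).

The rational canonical form is the block-diagonal matrix of companion matrices C(f_i):
R = [[0, 0, 0, -12], [1, 0, 0, 5], [0, 1, 0, 3], [0, 0, 1, -3]].

Note the characteristic polynomial does not split into linear factors over ℚ, so A has no Jordan form over ℚ; the rational canonical form exists over any field.

R = [[0, 0, 0, -12], [1, 0, 0, 5], [0, 1, 0, 3], [0, 0, 1, -3]]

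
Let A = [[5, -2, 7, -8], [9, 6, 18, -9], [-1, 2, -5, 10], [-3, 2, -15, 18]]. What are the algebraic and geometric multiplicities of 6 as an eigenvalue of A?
The characteristic polynomial is (x - 6)^4, so the factor x - 6 appears with exponent 4: the algebraic multiplicity is 4.

rank(A - 6I) = 2, so the eigenspace has dimension 4 - 2 = 2: the geometric multiplicity is 2.

Since 2 < 4, A is not diagonalizable.

algebraic multiplicity 4, geometric multiplicity 2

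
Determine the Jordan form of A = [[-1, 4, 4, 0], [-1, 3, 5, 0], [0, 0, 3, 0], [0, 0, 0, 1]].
The characteristic polynomial is det(xI - A) = (x - 3)(x - 1)^3, so the eigenvalues are 1 (algebraic multiplicity 3), 3 (algebraic multiplicity 1).

For λ = 1: rank(A - I) = 2, rank((A - I)^2) = 1. The eigenspace has dimension 4 - 2 = 2, so there are 2 Jordan blocks; the rank sequence gives block sizes [2, 1].

For λ = 3: algebraic multiplicity 1 gives one 1×1 block.

Assembling the blocks gives the Jordan form J above.

J = [[1, 1, 0, 0], [0, 1, 0, 0], [0, 0, 1, 0], [0, 0, 0, 3]]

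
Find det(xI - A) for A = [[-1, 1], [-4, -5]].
xI - A = [[x + 1, -1], [4, x + 5]].

Expanding det(xI - A) along the first row:
det(xI - A) = + (x + 1)·det([[x + 5]]) - (-1)·det([[4]]).

Evaluating gives χ_A(x) = x^2 + 6x + 9 = (x + 3)^2.

χ_A(x) = (x + 3)^2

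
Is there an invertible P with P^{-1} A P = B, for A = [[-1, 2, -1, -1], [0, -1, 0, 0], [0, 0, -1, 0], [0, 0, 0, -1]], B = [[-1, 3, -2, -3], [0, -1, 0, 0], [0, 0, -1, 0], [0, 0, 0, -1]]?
Two matrices over a field are similar if and only if they have the same invariant factors.

Both A and B have characteristic polynomial (x + 1)^4 and minimal polynomial (x + 1)^2. Computing further, both have invariant factors x + 1, x + 1, (x + 1)^2. Hence A and B are similar.

Yes.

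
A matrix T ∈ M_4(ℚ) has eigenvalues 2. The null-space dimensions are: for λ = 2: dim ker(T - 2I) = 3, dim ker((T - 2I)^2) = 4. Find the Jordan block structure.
Jordan blocks: (2, 2), (2, 1), (2, 1)

λ = 2: successive nullity increments [3, 1] count blocks of size ≥ k; block sizes are [2, 1, 1].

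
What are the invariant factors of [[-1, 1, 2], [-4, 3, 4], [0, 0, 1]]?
x - 1, (x - 1)^2

The Jordan structure of A has elementary divisors (x - 1)^2, (x - 1). Arranging the block sizes at each eigenvalue in decreasing order and taking row products gives the invariant factors.

Invariant factors (smallest first, each dividing the next): x - 1, (x - 1)^2.

Check: the last factor (x - 1)^2 is the minimal polynomial, and the product (x - 1)^3 is the characteristic polynomial.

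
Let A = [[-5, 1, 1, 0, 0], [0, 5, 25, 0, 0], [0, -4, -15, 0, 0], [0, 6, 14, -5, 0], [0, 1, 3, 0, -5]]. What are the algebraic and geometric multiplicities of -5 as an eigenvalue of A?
algebraic multiplicity 5, geometric multiplicity 3

The characteristic polynomial is (x + 5)^5, so the factor x + 5 appears with exponent 5: the algebraic multiplicity is 5.

rank(A + 5I) = 2, so the eigenspace has dimension 5 - 2 = 3: the geometric multiplicity is 3.

Since 3 < 5, A is not diagonalizable.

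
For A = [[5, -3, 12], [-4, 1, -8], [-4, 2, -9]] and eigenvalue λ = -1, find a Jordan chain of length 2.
v_1 = [[-2, 1, 1]]^T, v_2 = [[-3, 2, 2]]^T

We seek v_1 ∈ ker((A + I)^2) \ ker(A + I), then set v_{i+1} = (A + I) v_i.

One such chain is v_1 = [[-2, 1, 1]]^T, v_2 = [[-3, 2, 2]]^T. Check: (A + I) v_2 = [[0, 0, 0]]^T = 0.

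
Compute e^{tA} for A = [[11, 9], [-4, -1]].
e^{tA} = [[(6*t + 1)*e^{5*t}, 9*t*e^{5*t}], [-4*t*e^{5*t}, (1 - 6*t)*e^{5*t}]]

A has Jordan form J = [[5, 1], [0, 5]] with A = PJP^{-1}, so e^{tA} = P e^{tJ} P^{-1}.

For a Jordan block J_k(λ), e^{tJ_k(λ)} = e^{λt} · (I + tN + t^2 N^2/2! + ... + t^{k-1} N^{k-1}/(k-1)!) where N is the nilpotent superdiagonal part.

Assembling the blocks and conjugating back gives the entries of e^{tA} as shown above.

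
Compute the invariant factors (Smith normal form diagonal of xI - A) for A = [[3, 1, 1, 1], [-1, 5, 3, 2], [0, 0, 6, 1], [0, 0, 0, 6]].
(x - 6)^2(x - 4)^2

The Jordan structure of A has elementary divisors (x - 4)^2, (x - 6)^2. Arranging the block sizes at each eigenvalue in decreasing order and taking row products gives the invariant factors.

Invariant factors (smallest first, each dividing the next): (x - 6)^2(x - 4)^2.

Check: the last factor (x - 6)^2(x - 4)^2 is the minimal polynomial, and the product (x - 6)^2(x - 4)^2 is the characteristic polynomial.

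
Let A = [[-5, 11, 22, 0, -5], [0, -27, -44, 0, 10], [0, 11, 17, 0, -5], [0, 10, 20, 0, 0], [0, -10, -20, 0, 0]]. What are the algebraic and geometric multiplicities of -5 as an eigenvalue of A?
The characteristic polynomial is x^2(x + 5)^3, so the factor x + 5 appears with exponent 3: the algebraic multiplicity is 3.

rank(A + 5I) = 3, so the eigenspace has dimension 5 - 3 = 2: the geometric multiplicity is 2.

Since 2 < 3, A is not diagonalizable.

algebraic multiplicity 3, geometric multiplicity 2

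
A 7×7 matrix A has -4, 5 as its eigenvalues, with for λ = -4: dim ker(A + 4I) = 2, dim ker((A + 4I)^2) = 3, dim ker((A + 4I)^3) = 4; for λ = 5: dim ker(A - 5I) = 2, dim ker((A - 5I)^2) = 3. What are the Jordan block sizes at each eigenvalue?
Jordan blocks: (-4, 3), (-4, 1), (5, 2), (5, 1)

λ = -4: successive nullity increments [2, 1, 1] count blocks of size ≥ k; block sizes are [3, 1].
λ = 5: successive nullity increments [2, 1] count blocks of size ≥ k; block sizes are [2, 1].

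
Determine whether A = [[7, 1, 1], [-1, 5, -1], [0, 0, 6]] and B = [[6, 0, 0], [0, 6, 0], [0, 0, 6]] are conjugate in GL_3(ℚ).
No.

Both have characteristic polynomial (x - 6)^3, but the minimal polynomial of A is (x - 6)^2 while the minimal polynomial of B is x - 6. The minimal polynomial is a similarity invariant, so A and B are not similar.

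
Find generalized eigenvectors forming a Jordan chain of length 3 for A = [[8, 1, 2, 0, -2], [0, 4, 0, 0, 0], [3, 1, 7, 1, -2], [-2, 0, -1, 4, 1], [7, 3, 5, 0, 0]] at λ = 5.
v_1 = [[0, 0, 0, 0, 1]]^T, v_2 = [[-2, 0, -2, 1, -5]]^T, v_3 = [[0, 0, 1, 0, 1]]^T

We seek v_1 ∈ ker((A - 5I)^3) \ ker((A - 5I)^2), then set v_{i+1} = (A - 5I) v_i.

One such chain is v_1 = [[0, 0, 0, 0, 1]]^T, v_2 = [[-2, 0, -2, 1, -5]]^T, v_3 = [[0, 0, 1, 0, 1]]^T. Check: (A - 5I) v_3 = [[0, 0, 0, 0, 0]]^T = 0.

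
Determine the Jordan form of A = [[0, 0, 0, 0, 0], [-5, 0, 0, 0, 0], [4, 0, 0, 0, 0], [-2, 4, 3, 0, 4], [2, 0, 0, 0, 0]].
J = [[0, 1, 0, 0, 0], [0, 0, 0, 0, 0], [0, 0, 0, 1, 0], [0, 0, 0, 0, 0], [0, 0, 0, 0, 0]]

The characteristic polynomial is det(xI - A) = x^5, so the eigenvalues are 0 (algebraic multiplicity 5).

For λ = 0: rank(A) = 2, rank(A^2) = 0. The eigenspace has dimension 5 - 2 = 3, so there are 3 Jordan blocks; the rank sequence gives block sizes [2, 2, 1].

Assembling the blocks gives the Jordan form J above.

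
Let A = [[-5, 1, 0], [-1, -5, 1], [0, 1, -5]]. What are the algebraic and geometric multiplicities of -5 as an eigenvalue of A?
algebraic multiplicity 3, geometric multiplicity 1

The characteristic polynomial is (x + 5)^3, so the factor x + 5 appears with exponent 3: the algebraic multiplicity is 3.

rank(A + 5I) = 2, so the eigenspace has dimension 3 - 2 = 1: the geometric multiplicity is 1.

Since 1 < 3, A is not diagonalizable.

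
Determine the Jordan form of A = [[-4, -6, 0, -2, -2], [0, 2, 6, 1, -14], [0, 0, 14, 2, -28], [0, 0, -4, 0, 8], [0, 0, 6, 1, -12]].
The characteristic polynomial is det(xI - A) = x^2(x - 2)^2(x + 4), so the eigenvalues are -4 (algebraic multiplicity 1), 0 (algebraic multiplicity 2), 2 (algebraic multiplicity 2).

For λ = -4: algebraic multiplicity 1 gives one 1×1 block.

For λ = 0: rank(A) = 4, rank(A^2) = 3. The eigenspace has dimension 5 - 4 = 1, so there is 1 Jordan block; the rank sequence gives block sizes [2].

For λ = 2: rank(A - 2I) = 3. The eigenspace has dimension 5 - 3 = 2, so there are 2 Jordan blocks; the rank sequence gives block sizes [1, 1].

Assembling the blocks gives the Jordan form J above.

J = [[-4, 0, 0, 0, 0], [0, 0, 1, 0, 0], [0, 0, 0, 0, 0], [0, 0, 0, 2, 0], [0, 0, 0, 0, 2]]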